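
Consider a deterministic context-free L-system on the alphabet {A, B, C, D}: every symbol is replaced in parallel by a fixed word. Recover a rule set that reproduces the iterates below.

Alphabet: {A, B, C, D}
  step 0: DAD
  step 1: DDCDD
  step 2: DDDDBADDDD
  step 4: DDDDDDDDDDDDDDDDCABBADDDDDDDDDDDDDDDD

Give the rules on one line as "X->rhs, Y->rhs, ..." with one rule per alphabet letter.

A->C, B->AB, C->BA, D->DD

  step 1 ⇒ step 2: DDCDD ⇒ DD·DD·BA·DD·DD
    C ↦ BA
    D ↦ DD
  step 0 ⇒ step 1: DAD ⇒ DD·C·DD
    A ↦ C
    B ↦ AB  (constrained at step 2)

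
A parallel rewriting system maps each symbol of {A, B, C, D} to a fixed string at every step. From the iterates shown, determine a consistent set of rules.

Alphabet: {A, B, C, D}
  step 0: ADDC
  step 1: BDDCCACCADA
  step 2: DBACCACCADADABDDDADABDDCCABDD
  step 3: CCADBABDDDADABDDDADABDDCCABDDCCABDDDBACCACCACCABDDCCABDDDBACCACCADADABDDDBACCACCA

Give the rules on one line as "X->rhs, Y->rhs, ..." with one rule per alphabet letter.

  step 2 ⇒ step 3: DBACCACCADADABDDDADABDDCCABDD ⇒ CCA·DBA·BDD·DA·DA·BDD·DA·DA·BDD·CCA·BDD·CCA·BDD·DBA·CCA·CCA·CCA·BDD·CCA·BDD·DBA·CCA·CCA·DA·DA·BDD·DBA·CCA·CCA
    A ↦ BDD
    B ↦ DBA
    C ↦ DA
    D ↦ CCA

A->BDD, B->DBA, C->DA, D->CCA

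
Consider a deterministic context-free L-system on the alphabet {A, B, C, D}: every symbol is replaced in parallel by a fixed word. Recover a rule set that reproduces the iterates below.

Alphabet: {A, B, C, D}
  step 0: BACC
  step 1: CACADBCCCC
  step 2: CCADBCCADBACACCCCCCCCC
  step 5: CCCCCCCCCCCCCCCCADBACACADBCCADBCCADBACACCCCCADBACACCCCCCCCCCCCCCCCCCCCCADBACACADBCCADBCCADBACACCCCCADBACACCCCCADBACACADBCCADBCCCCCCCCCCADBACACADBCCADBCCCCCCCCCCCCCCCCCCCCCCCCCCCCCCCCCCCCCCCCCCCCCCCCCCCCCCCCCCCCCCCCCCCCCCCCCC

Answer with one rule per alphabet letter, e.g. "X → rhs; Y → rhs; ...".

A->ADB, B->CAC, C->CC, D->A

  step 1 ⇒ step 2: CACADBCCCC ⇒ CC·ADB·CC·ADB·A·CAC·CC·CC·CC·CC
    A ↦ ADB
    B ↦ CAC
    C ↦ CC
    D ↦ A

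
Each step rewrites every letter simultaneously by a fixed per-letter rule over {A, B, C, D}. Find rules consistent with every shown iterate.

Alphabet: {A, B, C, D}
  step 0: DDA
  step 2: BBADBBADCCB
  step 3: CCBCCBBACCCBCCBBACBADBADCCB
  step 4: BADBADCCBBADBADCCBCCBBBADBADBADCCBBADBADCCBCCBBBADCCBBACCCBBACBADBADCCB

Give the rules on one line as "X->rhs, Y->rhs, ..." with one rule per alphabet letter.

A->B, B->CCB, C->BAD, D->AC

  step 3 ⇒ step 4: CCBCCBBACCCBCCBBACBADBADCCB ⇒ BAD·BAD·CCB·BAD·BAD·CCB·CCB·B·BAD·BAD·BAD·CCB·BAD·BAD·CCB·CCB·B·BAD·CCB·B·AC·CCB·B·AC·BAD·BAD·CCB
    A ↦ B
    B ↦ CCB
    C ↦ BAD
    D ↦ AC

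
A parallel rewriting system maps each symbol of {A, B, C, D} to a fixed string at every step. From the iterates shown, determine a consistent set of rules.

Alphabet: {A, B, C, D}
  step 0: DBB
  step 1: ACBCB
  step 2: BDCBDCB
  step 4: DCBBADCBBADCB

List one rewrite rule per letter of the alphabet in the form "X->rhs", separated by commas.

A->B, B->CB, C->D, D->A

  step 1 ⇒ step 2: ACBCB ⇒ B·D·CB·D·CB
    A ↦ B
    B ↦ CB
    C ↦ D
  step 0 ⇒ step 1: DBB ⇒ A·CB·CB
    D ↦ A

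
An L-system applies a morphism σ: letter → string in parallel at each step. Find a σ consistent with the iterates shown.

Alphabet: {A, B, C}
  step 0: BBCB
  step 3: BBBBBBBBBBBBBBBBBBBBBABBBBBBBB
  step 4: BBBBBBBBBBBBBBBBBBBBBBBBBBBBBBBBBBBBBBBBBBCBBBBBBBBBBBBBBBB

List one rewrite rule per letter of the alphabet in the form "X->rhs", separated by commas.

A->C, B->BB, C->BA

  step 3 ⇒ step 4: BBBBBBBBBBBBBBBBBBBBBABBBBBBBB ⇒ BB·BB·BB·BB·BB·BB·BB·BB·BB·BB·BB·BB·BB·BB·BB·BB·BB·BB·BB·BB·BB·C·BB·BB·BB·BB·BB·BB·BB·BB
    A ↦ C
    B ↦ BB
    C ↦ BA  (constrained at step 0)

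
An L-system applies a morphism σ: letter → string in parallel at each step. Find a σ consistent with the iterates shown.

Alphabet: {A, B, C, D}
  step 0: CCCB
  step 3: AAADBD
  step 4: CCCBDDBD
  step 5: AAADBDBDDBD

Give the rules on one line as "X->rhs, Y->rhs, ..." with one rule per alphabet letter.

  step 4 ⇒ step 5: CCCBDDBD ⇒ A·A·A·D·BD·BD·D·BD
    B ↦ D
    C ↦ A
    D ↦ BD
  step 3 ⇒ step 4: AAADBD ⇒ C·C·C·BD·D·BD
    A ↦ C

A->C, B->D, C->A, D->BD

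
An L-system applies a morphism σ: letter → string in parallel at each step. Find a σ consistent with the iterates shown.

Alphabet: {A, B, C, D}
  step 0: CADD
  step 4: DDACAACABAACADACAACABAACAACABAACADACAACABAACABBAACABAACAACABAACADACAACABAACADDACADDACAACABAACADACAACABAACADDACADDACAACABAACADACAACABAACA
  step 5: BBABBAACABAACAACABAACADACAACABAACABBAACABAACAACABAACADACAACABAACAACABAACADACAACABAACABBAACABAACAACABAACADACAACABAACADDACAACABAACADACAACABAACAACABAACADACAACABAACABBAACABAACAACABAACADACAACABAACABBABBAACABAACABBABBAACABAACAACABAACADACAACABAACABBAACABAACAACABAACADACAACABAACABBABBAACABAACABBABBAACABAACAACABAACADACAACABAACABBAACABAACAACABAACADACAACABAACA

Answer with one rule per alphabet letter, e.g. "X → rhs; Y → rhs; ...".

  step 4 ⇒ step 5: DDACAACABAACADACAACABAACAACABAACADACAACABAACABBAACABAACAACABAACADACAACABAACADDACADDACAACABAACADACAACABAACADDACADDACAACABAACADACAACABAACA ⇒ BBA·BBA·ACA·BA·ACA·ACA·BA·ACA·D·ACA·ACA·BA·ACA·BBA·ACA·BA·ACA·ACA·BA·ACA·D·ACA·ACA·BA·ACA·ACA·BA·ACA·D·ACA·ACA·BA·ACA·BBA·ACA·BA·ACA·ACA·BA·ACA·D·ACA·ACA·BA·ACA·D·D·ACA·ACA·BA·ACA·D·ACA·ACA·BA·ACA·ACA·BA·ACA·D·ACA·ACA·BA·ACA·BBA·ACA·BA·ACA·ACA·BA·ACA·D·ACA·ACA·BA·ACA·BBA·BBA·ACA·BA·ACA·BBA·BBA·ACA·BA·ACA·ACA·BA·ACA·D·ACA·ACA·BA·ACA·BBA·ACA·BA·ACA·ACA·BA·ACA·D·ACA·ACA·BA·ACA·BBA·BBA·ACA·BA·ACA·BBA·BBA·ACA·BA·ACA·ACA·BA·ACA·D·ACA·ACA·BA·ACA·BBA·ACA·BA·ACA·ACA·BA·ACA·D·ACA·ACA·BA·ACA
    A ↦ ACA
    B ↦ D
    C ↦ BA
    D ↦ BBA

A->ACA, B->D, C->BA, D->BBA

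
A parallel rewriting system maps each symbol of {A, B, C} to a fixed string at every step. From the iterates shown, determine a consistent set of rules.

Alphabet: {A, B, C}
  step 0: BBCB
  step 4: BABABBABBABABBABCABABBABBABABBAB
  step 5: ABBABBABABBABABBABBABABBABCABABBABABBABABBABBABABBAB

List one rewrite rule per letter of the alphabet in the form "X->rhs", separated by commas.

A->B, B->AB, C->CA

  step 4 ⇒ step 5: BABABBABBABABBABCABABBABBABABBAB ⇒ AB·B·AB·B·AB·AB·B·AB·AB·B·AB·B·AB·AB·B·AB·CA·B·AB·B·AB·AB·B·AB·AB·B·AB·B·AB·AB·B·AB
    A ↦ B
    B ↦ AB
    C ↦ CA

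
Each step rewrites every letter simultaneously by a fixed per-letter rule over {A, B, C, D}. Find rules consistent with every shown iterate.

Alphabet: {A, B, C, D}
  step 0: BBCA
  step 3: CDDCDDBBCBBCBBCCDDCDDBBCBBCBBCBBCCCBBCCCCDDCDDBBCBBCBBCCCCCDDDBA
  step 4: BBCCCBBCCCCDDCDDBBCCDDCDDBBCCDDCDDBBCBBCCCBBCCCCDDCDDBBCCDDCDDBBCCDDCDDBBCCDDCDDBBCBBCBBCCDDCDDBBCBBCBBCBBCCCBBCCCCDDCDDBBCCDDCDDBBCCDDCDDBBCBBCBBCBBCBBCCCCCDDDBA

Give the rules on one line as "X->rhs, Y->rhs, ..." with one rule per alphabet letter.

  step 3 ⇒ step 4: CDDCDDBBCBBCBBCCDDCDDBBCBBCBBCBBCCCBBCCCCDDCDDBBCBBCBBCCCCCDDDBA ⇒ BBC·C·C·BBC·C·C·CDD·CDD·BBC·CDD·CDD·BBC·CDD·CDD·BBC·BBC·C·C·BBC·C·C·CDD·CDD·BBC·CDD·CDD·BBC·CDD·CDD·BBC·CDD·CDD·BBC·BBC·BBC·CDD·CDD·BBC·BBC·BBC·BBC·C·C·BBC·C·C·CDD·CDD·BBC·CDD·CDD·BBC·CDD·CDD·BBC·BBC·BBC·BBC·BBC·C·C·C·CDD·DBA
    A ↦ DBA
    B ↦ CDD
    C ↦ BBC
    D ↦ C

A->DBA, B->CDD, C->BBC, D->C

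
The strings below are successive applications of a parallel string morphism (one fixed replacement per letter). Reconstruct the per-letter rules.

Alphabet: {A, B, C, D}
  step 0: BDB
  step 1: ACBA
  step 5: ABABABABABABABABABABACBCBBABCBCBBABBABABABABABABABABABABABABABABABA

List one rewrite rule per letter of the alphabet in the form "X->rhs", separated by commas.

  step 0 ⇒ step 1: BDB ⇒ A·CB·A
    B ↦ A
    D ↦ CB
    A ↦ BAB  (constrained at step 1)
    C ↦ DD  (constrained at step 1)

A->BAB, B->A, C->DD, D->CB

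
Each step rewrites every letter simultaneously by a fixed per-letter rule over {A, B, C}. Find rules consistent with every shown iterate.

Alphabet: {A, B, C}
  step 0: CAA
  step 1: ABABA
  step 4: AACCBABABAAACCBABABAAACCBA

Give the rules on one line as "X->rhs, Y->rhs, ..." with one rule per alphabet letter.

  step 0 ⇒ step 1: CAA ⇒ A·BA·BA
    A ↦ BA
    C ↦ A
    B ↦ CC  (constrained at step 1)

A->BA, B->CC, C->A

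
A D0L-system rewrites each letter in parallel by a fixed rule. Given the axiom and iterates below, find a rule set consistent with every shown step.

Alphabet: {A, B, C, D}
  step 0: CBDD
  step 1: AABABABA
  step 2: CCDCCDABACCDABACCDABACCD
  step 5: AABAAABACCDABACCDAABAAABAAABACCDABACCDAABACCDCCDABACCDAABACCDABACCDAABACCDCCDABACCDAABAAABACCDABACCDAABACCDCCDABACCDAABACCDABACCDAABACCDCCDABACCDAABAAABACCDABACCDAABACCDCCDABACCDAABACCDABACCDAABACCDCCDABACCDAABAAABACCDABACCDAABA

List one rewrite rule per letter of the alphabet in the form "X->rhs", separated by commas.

  step 1 ⇒ step 2: AABABABA ⇒ CCD·CCD·ABA·CCD·ABA·CCD·ABA·CCD
    A ↦ CCD
    B ↦ ABA
  step 0 ⇒ step 1: CBDD ⇒ A·ABA·BA·BA
    C ↦ A
  step 0 ⇒ step 1: CBDD ⇒ A·ABA·BA·BA
    D ↦ BA

A->CCD, B->ABA, C->A, D->BA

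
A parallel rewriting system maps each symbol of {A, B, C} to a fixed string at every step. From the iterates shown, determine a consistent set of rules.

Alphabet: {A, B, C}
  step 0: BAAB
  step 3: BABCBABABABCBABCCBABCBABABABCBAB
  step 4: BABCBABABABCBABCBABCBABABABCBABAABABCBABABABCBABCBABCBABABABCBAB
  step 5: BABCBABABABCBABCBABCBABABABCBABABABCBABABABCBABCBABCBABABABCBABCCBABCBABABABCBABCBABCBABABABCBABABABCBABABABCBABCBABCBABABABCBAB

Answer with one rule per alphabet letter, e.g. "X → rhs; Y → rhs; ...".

  step 4 ⇒ step 5: BABCBABABABCBABCBABCBABABABCBABAABABCBABABABCBABCBABCBABABABCBAB ⇒ BAB·C·BAB·A·BAB·C·BAB·C·BAB·C·BAB·A·BAB·C·BAB·A·BAB·C·BAB·A·BAB·C·BAB·C·BAB·C·BAB·A·BAB·C·BAB·C·C·BAB·C·BAB·A·BAB·C·BAB·C·BAB·C·BAB·A·BAB·C·BAB·A·BAB·C·BAB·A·BAB·C·BAB·C·BAB·C·BAB·A·BAB·C·BAB
    A ↦ C
    B ↦ BAB
    C ↦ A

A->C, B->BAB, C->A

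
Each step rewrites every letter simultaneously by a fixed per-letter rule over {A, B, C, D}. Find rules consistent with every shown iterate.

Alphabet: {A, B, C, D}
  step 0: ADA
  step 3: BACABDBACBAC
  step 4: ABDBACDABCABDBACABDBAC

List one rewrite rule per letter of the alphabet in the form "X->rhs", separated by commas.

A->D, B->AB, C->BAC, D->C

  step 3 ⇒ step 4: BACABDBACBAC ⇒ AB·D·BAC·D·AB·C·AB·D·BAC·AB·D·BAC
    A ↦ D
    B ↦ AB
    C ↦ BAC
    D ↦ C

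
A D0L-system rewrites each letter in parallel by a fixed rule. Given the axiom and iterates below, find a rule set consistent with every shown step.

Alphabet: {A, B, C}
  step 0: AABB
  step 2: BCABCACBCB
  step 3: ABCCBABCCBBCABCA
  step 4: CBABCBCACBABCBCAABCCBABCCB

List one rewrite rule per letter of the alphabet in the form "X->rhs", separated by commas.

  step 3 ⇒ step 4: ABCCBABCCBBCABCA ⇒ CB·A·BC·BC·A·CB·A·BC·BC·A·A·BC·CB·A·BC·CB
    A ↦ CB
    B ↦ A
    C ↦ BC

A->CB, B->A, C->BC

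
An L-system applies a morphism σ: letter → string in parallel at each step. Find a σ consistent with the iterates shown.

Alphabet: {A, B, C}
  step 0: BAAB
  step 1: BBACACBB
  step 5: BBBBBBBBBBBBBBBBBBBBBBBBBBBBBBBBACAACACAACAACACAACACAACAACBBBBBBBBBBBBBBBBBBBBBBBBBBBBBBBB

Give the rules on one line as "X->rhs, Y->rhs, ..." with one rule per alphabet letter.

  step 0 ⇒ step 1: BAAB ⇒ BB·AC·AC·BB
    A ↦ AC
    B ↦ BB
    C ↦ A  (constrained at step 1)

A->AC, B->BB, C->A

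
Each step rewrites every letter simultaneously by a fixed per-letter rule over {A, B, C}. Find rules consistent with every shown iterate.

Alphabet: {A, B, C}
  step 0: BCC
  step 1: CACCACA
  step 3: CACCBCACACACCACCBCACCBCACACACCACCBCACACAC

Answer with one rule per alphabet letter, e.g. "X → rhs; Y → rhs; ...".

  step 0 ⇒ step 1: BCC ⇒ CAC·CA·CA
    B ↦ CAC
    C ↦ CA
    A ↦ CCB  (constrained at step 1)

A->CCB, B->CAC, C->CA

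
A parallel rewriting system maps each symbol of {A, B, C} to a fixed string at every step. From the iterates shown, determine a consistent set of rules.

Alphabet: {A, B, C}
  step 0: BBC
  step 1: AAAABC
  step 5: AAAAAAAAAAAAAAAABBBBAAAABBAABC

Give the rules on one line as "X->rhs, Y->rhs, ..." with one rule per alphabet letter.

A->B, B->AA, C->BC

  step 0 ⇒ step 1: BBC ⇒ AA·AA·BC
    B ↦ AA
    C ↦ BC
    A ↦ B  (constrained at step 1)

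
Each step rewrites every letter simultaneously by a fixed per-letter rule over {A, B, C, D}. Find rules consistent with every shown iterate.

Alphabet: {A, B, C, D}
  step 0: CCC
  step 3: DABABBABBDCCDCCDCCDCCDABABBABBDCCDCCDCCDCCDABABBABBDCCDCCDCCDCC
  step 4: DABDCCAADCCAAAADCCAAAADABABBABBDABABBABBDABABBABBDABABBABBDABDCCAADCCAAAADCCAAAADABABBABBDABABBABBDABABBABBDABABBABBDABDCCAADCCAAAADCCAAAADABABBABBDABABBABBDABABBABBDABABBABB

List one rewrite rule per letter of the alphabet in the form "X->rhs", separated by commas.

A->DCC, B->AA, C->ABB, D->DAB

  step 3 ⇒ step 4: DABABBABBDCCDCCDCCDCCDABABBABBDCCDCCDCCDCCDABABBABBDCCDCCDCCDCC ⇒ DAB·DCC·AA·DCC·AA·AA·DCC·AA·AA·DAB·ABB·ABB·DAB·ABB·ABB·DAB·ABB·ABB·DAB·ABB·ABB·DAB·DCC·AA·DCC·AA·AA·DCC·AA·AA·DAB·ABB·ABB·DAB·ABB·ABB·DAB·ABB·ABB·DAB·ABB·ABB·DAB·DCC·AA·DCC·AA·AA·DCC·AA·AA·DAB·ABB·ABB·DAB·ABB·ABB·DAB·ABB·ABB·DAB·ABB·ABB
    A ↦ DCC
    B ↦ AA
    C ↦ ABB
    D ↦ DAB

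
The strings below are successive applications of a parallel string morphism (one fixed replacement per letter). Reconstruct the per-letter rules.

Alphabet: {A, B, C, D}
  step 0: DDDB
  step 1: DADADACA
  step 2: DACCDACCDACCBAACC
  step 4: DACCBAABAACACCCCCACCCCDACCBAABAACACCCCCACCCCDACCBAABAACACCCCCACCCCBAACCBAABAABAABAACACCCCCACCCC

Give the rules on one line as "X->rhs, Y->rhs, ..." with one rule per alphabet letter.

A->CC, B->CA, C->BAA, D->DA

  step 1 ⇒ step 2: DADADACA ⇒ DA·CC·DA·CC·DA·CC·BAA·CC
    A ↦ CC
    C ↦ BAA
    D ↦ DA
  step 0 ⇒ step 1: DDDB ⇒ DA·DA·DA·CA
    B ↦ CA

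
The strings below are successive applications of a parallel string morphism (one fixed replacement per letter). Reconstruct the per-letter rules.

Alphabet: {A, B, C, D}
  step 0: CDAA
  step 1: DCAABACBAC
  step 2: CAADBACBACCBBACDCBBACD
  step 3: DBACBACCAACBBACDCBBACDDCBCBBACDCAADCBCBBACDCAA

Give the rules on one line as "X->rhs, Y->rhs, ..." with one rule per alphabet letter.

  step 2 ⇒ step 3: CAADBACBACCBBACDCBBACD ⇒ D·BAC·BAC·CAA·CB·BAC·D·CB·BAC·D·D·CB·CB·BAC·D·CAA·D·CB·CB·BAC·D·CAA
    A ↦ BAC
    B ↦ CB
    C ↦ D
    D ↦ CAA

A->BAC, B->CB, C->D, D->CAA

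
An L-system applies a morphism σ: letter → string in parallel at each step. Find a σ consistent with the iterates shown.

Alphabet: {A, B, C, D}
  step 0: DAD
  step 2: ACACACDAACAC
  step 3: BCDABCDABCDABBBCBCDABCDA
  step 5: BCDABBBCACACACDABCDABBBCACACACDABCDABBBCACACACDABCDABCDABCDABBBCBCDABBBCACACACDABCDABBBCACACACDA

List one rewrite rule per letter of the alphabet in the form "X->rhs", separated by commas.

A->BC, B->AC, C->DA, D->BB

  step 2 ⇒ step 3: ACACACDAACAC ⇒ BC·DA·BC·DA·BC·DA·BB·BC·BC·DA·BC·DA
    A ↦ BC
    C ↦ DA
    D ↦ BB
    B ↦ AC  (constrained at step 3)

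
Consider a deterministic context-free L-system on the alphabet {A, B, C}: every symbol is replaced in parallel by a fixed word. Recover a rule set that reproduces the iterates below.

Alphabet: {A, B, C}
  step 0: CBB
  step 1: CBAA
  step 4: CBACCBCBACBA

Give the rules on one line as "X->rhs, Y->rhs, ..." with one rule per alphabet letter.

  step 0 ⇒ step 1: CBB ⇒ CB·A·A
    B ↦ A
    C ↦ CB
    A ↦ C  (constrained at step 1)

A->C, B->A, C->CB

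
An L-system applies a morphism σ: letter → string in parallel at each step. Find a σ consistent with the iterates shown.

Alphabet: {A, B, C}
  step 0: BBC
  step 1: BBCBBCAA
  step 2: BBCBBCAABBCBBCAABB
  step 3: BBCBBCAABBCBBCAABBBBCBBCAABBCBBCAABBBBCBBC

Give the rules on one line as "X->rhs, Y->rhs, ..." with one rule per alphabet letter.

A->B, B->BBC, C->AA

  step 2 ⇒ step 3: BBCBBCAABBCBBCAABB ⇒ BBC·BBC·AA·BBC·BBC·AA·B·B·BBC·BBC·AA·BBC·BBC·AA·B·B·BBC·BBC
    A ↦ B
    B ↦ BBC
    C ↦ AA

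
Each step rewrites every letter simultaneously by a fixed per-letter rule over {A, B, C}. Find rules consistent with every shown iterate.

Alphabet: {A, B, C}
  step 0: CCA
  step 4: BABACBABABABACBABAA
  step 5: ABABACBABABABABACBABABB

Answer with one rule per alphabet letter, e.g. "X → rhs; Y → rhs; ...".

  step 4 ⇒ step 5: BABACBABABABACBABAA ⇒ A·B·A·B·ACB·A·B·A·B·A·B·A·B·ACB·A·B·A·B·B
    A ↦ B
    B ↦ A
    C ↦ ACB

A->B, B->A, C->ACB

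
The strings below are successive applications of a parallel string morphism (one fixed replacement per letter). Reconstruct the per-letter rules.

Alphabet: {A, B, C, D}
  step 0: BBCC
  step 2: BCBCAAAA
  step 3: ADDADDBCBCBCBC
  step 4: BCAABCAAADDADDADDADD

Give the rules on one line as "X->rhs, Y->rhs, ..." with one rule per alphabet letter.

A->BC, B->A, C->DD, D->A

  step 3 ⇒ step 4: ADDADDBCBCBCBC ⇒ BC·A·A·BC·A·A·A·DD·A·DD·A·DD·A·DD
    A ↦ BC
    B ↦ A
    C ↦ DD
    D ↦ A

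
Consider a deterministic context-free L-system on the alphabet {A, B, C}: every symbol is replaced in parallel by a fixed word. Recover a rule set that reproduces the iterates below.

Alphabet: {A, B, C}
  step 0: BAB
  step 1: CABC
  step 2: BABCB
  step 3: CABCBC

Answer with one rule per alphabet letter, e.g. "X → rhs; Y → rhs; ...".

  step 2 ⇒ step 3: BABCB ⇒ C·AB·C·B·C
    A ↦ AB
    B ↦ C
    C ↦ B

A->AB, B->C, C->B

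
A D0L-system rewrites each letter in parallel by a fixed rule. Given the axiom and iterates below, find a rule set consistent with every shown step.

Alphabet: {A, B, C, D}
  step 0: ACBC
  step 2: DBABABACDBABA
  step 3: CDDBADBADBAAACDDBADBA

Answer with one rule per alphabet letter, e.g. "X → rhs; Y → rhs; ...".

A->BA, B->D, C->AA, D->CD

  step 2 ⇒ step 3: DBABABACDBABA ⇒ CD·D·BA·D·BA·D·BA·AA·CD·D·BA·D·BA
    A ↦ BA
    B ↦ D
    C ↦ AA
    D ↦ CD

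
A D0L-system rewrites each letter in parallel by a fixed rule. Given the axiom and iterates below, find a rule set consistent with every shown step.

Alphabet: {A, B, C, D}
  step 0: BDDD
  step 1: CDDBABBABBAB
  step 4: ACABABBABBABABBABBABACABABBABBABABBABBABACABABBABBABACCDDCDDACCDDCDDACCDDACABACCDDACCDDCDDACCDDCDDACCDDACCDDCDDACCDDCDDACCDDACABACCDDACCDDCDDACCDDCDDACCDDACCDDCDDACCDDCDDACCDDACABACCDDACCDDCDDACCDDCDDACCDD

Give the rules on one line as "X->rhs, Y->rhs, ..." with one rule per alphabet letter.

  step 0 ⇒ step 1: BDDD ⇒ CDD·BAB·BAB·BAB
    B ↦ CDD
    D ↦ BAB
    A ↦ AC  (constrained at step 1)
    C ↦ AB  (constrained at step 1)

A->AC, B->CDD, C->AB, D->BAB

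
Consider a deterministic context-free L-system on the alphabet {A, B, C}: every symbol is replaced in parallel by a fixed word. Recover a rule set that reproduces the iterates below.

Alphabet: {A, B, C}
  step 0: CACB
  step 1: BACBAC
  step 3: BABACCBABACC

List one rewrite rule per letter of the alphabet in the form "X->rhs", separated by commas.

  step 0 ⇒ step 1: CACB ⇒ BA·C·BA·C
    A ↦ C
    B ↦ C
    C ↦ BA

A->C, B->C, C->BA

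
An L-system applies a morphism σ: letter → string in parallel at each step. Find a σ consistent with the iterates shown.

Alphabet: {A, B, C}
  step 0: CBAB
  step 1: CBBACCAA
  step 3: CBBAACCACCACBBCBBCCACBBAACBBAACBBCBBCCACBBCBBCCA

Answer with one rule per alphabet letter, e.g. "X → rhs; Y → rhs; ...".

  step 0 ⇒ step 1: CBAB ⇒ CBB·A·CCA·A
    A ↦ CCA
    B ↦ A
    C ↦ CBB

A->CCA, B->A, C->CBB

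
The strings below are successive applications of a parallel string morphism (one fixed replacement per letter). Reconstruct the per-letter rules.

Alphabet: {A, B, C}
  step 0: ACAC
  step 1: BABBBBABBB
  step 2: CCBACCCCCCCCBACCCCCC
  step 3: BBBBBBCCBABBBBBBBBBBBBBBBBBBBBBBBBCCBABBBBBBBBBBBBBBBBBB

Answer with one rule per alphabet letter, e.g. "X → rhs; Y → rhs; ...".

  step 2 ⇒ step 3: CCBACCCCCCCCBACCCCCC ⇒ BBB·BBB·CC·BA·BBB·BBB·BBB·BBB·BBB·BBB·BBB·BBB·CC·BA·BBB·BBB·BBB·BBB·BBB·BBB
    A ↦ BA
    B ↦ CC
    C ↦ BBB

A->BA, B->CC, C->BBB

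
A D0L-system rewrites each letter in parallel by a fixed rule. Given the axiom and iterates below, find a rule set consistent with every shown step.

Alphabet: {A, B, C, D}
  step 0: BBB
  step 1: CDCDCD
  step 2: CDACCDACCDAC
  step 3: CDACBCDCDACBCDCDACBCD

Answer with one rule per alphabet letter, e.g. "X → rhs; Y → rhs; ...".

A->B, B->CD, C->CD, D->AC

  step 2 ⇒ step 3: CDACCDACCDAC ⇒ CD·AC·B·CD·CD·AC·B·CD·CD·AC·B·CD
    A ↦ B
    C ↦ CD
    D ↦ AC
  step 0 ⇒ step 1: BBB ⇒ CD·CD·CD
    B ↦ CD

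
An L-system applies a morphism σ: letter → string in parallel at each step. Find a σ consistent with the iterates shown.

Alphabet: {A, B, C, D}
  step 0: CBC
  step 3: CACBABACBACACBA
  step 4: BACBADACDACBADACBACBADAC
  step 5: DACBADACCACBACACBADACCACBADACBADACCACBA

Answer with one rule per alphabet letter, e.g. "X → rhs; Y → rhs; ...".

  step 4 ⇒ step 5: BACBADACDACBADACBACBADAC ⇒ DA·C·BA·DA·C·CA·C·BA·CA·C·BA·DA·C·CA·C·BA·DA·C·BA·DA·C·CA·C·BA
    A ↦ C
    B ↦ DA
    C ↦ BA
    D ↦ CA

A->C, B->DA, C->BA, D->CA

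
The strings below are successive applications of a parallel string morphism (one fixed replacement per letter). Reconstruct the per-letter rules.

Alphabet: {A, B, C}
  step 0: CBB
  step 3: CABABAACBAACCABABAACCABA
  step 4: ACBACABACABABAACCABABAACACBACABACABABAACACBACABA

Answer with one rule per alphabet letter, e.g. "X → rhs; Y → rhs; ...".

A->BA, B->CA, C->AC

  step 3 ⇒ step 4: CABABAACBAACCABABAACCABA ⇒ AC·BA·CA·BA·CA·BA·BA·AC·CA·BA·BA·AC·AC·BA·CA·BA·CA·BA·BA·AC·AC·BA·CA·BA
    A ↦ BA
    B ↦ CA
    C ↦ AC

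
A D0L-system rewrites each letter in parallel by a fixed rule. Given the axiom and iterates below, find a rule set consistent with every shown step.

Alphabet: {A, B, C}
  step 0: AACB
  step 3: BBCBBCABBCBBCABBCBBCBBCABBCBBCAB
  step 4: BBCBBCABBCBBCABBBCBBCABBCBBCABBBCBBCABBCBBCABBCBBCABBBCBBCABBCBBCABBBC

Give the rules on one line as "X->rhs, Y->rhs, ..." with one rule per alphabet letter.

A->B, B->BBC, C->A

  step 3 ⇒ step 4: BBCBBCABBCBBCABBCBBCBBCABBCBBCAB ⇒ BBC·BBC·A·BBC·BBC·A·B·BBC·BBC·A·BBC·BBC·A·B·BBC·BBC·A·BBC·BBC·A·BBC·BBC·A·B·BBC·BBC·A·BBC·BBC·A·B·BBC
    A ↦ B
    B ↦ BBC
    C ↦ A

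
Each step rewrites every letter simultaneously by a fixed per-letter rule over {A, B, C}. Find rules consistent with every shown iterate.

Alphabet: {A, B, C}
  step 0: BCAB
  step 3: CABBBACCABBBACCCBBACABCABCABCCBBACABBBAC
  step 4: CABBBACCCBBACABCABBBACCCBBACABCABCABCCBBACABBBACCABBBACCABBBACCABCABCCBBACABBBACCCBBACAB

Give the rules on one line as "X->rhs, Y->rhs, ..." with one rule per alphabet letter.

A->BBA, B->C, C->CAB

  step 3 ⇒ step 4: CABBBACCABBBACCCBBACABCABCABCCBBACABBBAC ⇒ CAB·BBA·C·C·C·BBA·CAB·CAB·BBA·C·C·C·BBA·CAB·CAB·CAB·C·C·BBA·CAB·BBA·C·CAB·BBA·C·CAB·BBA·C·CAB·CAB·C·C·BBA·CAB·BBA·C·C·C·BBA·CAB
    A ↦ BBA
    B ↦ C
    C ↦ CAB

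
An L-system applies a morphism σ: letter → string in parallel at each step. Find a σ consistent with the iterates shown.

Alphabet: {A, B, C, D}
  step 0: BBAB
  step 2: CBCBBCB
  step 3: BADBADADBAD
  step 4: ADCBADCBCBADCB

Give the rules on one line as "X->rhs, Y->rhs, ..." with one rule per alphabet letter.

A->C, B->AD, C->B, D->B

  step 3 ⇒ step 4: BADBADADBAD ⇒ AD·C·B·AD·C·B·C·B·AD·C·B
    A ↦ C
    B ↦ AD
    D ↦ B
  step 2 ⇒ step 3: CBCBBCB ⇒ B·AD·B·AD·AD·B·AD
    C ↦ B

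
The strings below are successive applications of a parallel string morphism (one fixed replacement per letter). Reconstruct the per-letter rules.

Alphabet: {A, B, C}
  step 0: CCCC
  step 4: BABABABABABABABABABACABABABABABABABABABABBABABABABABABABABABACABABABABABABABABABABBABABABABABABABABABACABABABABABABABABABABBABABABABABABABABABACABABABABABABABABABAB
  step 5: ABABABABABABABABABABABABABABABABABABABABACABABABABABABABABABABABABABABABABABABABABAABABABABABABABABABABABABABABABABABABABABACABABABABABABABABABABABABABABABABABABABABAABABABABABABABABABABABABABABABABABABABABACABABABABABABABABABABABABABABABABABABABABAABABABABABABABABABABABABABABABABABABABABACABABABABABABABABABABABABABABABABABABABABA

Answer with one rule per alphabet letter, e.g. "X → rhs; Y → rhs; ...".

A->BAB, B->A, C->ACA

  step 4 ⇒ step 5: BABABABABABABABABABACABABABABABABABABABABBABABABABABABABABABACABABABABABABABABABABBABABABABABABABABABACABABABABABABABABABABBABABABABABABABABABACABABABABABABABABABAB ⇒ A·BAB·A·BAB·A·BAB·A·BAB·A·BAB·A·BAB·A·BAB·A·BAB·A·BAB·A·BAB·ACA·BAB·A·BAB·A·BAB·A·BAB·A·BAB·A·BAB·A·BAB·A·BAB·A·BAB·A·BAB·A·A·BAB·A·BAB·A·BAB·A·BAB·A·BAB·A·BAB·A·BAB·A·BAB·A·BAB·A·BAB·ACA·BAB·A·BAB·A·BAB·A·BAB·A·BAB·A·BAB·A·BAB·A·BAB·A·BAB·A·BAB·A·A·BAB·A·BAB·A·BAB·A·BAB·A·BAB·A·BAB·A·BAB·A·BAB·A·BAB·A·BAB·ACA·BAB·A·BAB·A·BAB·A·BAB·A·BAB·A·BAB·A·BAB·A·BAB·A·BAB·A·BAB·A·A·BAB·A·BAB·A·BAB·A·BAB·A·BAB·A·BAB·A·BAB·A·BAB·A·BAB·A·BAB·ACA·BAB·A·BAB·A·BAB·A·BAB·A·BAB·A·BAB·A·BAB·A·BAB·A·BAB·A·BAB·A
    A ↦ BAB
    B ↦ A
    C ↦ ACA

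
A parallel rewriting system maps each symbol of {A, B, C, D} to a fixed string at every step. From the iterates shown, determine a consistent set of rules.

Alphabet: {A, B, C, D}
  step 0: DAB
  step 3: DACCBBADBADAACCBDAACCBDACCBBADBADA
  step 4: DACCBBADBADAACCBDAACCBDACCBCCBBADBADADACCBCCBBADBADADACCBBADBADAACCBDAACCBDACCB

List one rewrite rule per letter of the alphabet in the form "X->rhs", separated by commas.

  step 3 ⇒ step 4: DACCBBADBADAACCBDAACCBDACCBBADBADA ⇒ DA·CCB·BAD·BAD·A·A·CCB·DA·A·CCB·DA·CCB·CCB·BAD·BAD·A·DA·CCB·CCB·BAD·BAD·A·DA·CCB·BAD·BAD·A·A·CCB·DA·A·CCB·DA·CCB
    A ↦ CCB
    B ↦ A
    C ↦ BAD
    D ↦ DA

A->CCB, B->A, C->BAD, D->DA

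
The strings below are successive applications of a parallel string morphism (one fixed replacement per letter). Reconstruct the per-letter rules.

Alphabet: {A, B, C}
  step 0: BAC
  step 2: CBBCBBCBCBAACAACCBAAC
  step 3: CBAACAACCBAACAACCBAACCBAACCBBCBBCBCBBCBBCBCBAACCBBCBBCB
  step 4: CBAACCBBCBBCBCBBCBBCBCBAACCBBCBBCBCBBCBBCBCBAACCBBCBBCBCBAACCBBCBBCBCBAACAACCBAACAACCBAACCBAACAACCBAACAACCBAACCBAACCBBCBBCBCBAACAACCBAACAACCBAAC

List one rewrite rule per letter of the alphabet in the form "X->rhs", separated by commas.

A->CBB, B->AAC, C->CB

  step 3 ⇒ step 4: CBAACAACCBAACAACCBAACCBAACCBBCBBCBCBBCBBCBCBAACCBBCBBCB ⇒ CB·AAC·CBB·CBB·CB·CBB·CBB·CB·CB·AAC·CBB·CBB·CB·CBB·CBB·CB·CB·AAC·CBB·CBB·CB·CB·AAC·CBB·CBB·CB·CB·AAC·AAC·CB·AAC·AAC·CB·AAC·CB·AAC·AAC·CB·AAC·AAC·CB·AAC·CB·AAC·CBB·CBB·CB·CB·AAC·AAC·CB·AAC·AAC·CB·AAC
    A ↦ CBB
    B ↦ AAC
    C ↦ CB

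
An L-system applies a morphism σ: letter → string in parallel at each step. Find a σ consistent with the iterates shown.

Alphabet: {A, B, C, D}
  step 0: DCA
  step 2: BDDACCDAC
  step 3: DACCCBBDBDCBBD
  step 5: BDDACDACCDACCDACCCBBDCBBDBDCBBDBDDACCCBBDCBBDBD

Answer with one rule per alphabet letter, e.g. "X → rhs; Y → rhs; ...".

A->B, B->DAC, C->BD, D->C

  step 2 ⇒ step 3: BDDACCDAC ⇒ DAC·C·C·B·BD·BD·C·B·BD
    A ↦ B
    B ↦ DAC
    C ↦ BD
    D ↦ C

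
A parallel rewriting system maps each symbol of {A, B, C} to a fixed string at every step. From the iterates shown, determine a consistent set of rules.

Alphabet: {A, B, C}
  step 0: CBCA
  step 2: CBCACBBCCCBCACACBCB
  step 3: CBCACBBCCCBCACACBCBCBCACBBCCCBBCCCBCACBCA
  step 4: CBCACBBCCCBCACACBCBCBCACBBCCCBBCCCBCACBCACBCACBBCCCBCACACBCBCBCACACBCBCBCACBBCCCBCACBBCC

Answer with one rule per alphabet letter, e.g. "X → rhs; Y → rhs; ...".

A->BCC, B->CA, C->CB

  step 3 ⇒ step 4: CBCACBBCCCBCACACBCBCBCACBBCCCBBCCCBCACBCA ⇒ CB·CA·CB·BCC·CB·CA·CA·CB·CB·CB·CA·CB·BCC·CB·BCC·CB·CA·CB·CA·CB·CA·CB·BCC·CB·CA·CA·CB·CB·CB·CA·CA·CB·CB·CB·CA·CB·BCC·CB·CA·CB·BCC
    A ↦ BCC
    B ↦ CA
    C ↦ CB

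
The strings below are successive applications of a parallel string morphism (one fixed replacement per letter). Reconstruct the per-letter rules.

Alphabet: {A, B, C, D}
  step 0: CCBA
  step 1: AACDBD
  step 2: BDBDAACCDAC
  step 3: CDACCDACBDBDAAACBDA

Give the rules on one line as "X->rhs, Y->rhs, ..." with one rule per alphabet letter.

A->BD, B->CD, C->A, D->AC

  step 2 ⇒ step 3: BDBDAACCDAC ⇒ CD·AC·CD·AC·BD·BD·A·A·AC·BD·A
    A ↦ BD
    B ↦ CD
    C ↦ A
    D ↦ AC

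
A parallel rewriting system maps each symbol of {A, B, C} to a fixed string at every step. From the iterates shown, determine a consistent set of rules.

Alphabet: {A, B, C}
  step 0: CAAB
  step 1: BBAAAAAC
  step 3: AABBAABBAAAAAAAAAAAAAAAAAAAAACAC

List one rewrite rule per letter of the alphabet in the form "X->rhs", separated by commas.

  step 0 ⇒ step 1: CAAB ⇒ BB·AA·AA·AC
    A ↦ AA
    B ↦ AC
    C ↦ BB

A->AA, B->AC, C->BB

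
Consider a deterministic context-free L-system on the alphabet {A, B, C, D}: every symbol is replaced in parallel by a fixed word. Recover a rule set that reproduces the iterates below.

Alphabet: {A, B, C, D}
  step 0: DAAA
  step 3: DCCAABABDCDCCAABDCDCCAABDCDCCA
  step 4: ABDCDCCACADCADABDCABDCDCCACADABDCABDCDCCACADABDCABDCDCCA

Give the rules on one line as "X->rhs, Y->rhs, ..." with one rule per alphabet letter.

A->CA, B->D, C->DC, D->AB

  step 3 ⇒ step 4: DCCAABABDCDCCAABDCDCCAABDCDCCA ⇒ AB·DC·DC·CA·CA·D·CA·D·AB·DC·AB·DC·DC·CA·CA·D·AB·DC·AB·DC·DC·CA·CA·D·AB·DC·AB·DC·DC·CA
    A ↦ CA
    B ↦ D
    C ↦ DC
    D ↦ AB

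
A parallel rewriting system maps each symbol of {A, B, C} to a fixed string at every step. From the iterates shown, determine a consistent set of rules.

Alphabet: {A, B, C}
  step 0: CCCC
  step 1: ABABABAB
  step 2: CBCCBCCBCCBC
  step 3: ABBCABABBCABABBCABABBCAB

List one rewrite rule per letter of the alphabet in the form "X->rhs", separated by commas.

A->C, B->BC, C->AB

  step 2 ⇒ step 3: CBCCBCCBCCBC ⇒ AB·BC·AB·AB·BC·AB·AB·BC·AB·AB·BC·AB
    B ↦ BC
    C ↦ AB
  step 1 ⇒ step 2: ABABABAB ⇒ C·BC·C·BC·C·BC·C·BC
    A ↦ C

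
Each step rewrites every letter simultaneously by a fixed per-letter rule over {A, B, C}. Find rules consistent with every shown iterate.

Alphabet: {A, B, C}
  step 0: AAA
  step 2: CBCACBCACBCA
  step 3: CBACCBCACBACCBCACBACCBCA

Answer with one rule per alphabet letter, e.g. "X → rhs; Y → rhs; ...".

  step 2 ⇒ step 3: CBCACBCACBCA ⇒ CB·AC·CB·CA·CB·AC·CB·CA·CB·AC·CB·CA
    A ↦ CA
    B ↦ AC
    C ↦ CB

A->CA, B->AC, C->CB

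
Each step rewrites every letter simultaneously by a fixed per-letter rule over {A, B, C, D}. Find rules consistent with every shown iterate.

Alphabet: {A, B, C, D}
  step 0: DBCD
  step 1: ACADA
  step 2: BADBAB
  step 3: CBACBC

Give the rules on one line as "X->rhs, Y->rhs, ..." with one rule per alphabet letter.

A->B, B->C, C->AD, D->A

  step 2 ⇒ step 3: BADBAB ⇒ C·B·A·C·B·C
    A ↦ B
    B ↦ C
    D ↦ A
  step 0 ⇒ step 1: DBCD ⇒ A·C·AD·A
    C ↦ AD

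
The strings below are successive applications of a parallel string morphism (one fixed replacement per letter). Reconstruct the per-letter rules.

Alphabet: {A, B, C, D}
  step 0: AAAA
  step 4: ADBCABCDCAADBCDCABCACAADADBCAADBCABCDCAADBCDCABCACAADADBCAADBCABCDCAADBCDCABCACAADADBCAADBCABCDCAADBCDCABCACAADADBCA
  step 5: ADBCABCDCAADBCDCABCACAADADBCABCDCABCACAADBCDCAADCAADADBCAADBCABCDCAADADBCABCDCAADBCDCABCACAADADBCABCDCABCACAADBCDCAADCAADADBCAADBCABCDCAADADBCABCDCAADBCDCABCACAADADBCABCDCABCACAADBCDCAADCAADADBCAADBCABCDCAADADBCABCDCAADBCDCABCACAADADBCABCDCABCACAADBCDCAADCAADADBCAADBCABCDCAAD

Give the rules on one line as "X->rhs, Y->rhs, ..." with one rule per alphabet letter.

A->AD, B->BCD, C->CA, D->BCA

  step 4 ⇒ step 5: ADBCABCDCAADBCDCABCACAADADBCAADBCABCDCAADBCDCABCACAADADBCAADBCABCDCAADBCDCABCACAADADBCAADBCABCDCAADBCDCABCACAADADBCA ⇒ AD·BCA·BCD·CA·AD·BCD·CA·BCA·CA·AD·AD·BCA·BCD·CA·BCA·CA·AD·BCD·CA·AD·CA·AD·AD·BCA·AD·BCA·BCD·CA·AD·AD·BCA·BCD·CA·AD·BCD·CA·BCA·CA·AD·AD·BCA·BCD·CA·BCA·CA·AD·BCD·CA·AD·CA·AD·AD·BCA·AD·BCA·BCD·CA·AD·AD·BCA·BCD·CA·AD·BCD·CA·BCA·CA·AD·AD·BCA·BCD·CA·BCA·CA·AD·BCD·CA·AD·CA·AD·AD·BCA·AD·BCA·BCD·CA·AD·AD·BCA·BCD·CA·AD·BCD·CA·BCA·CA·AD·AD·BCA·BCD·CA·BCA·CA·AD·BCD·CA·AD·CA·AD·AD·BCA·AD·BCA·BCD·CA·AD
    A ↦ AD
    B ↦ BCD
    C ↦ CA
    D ↦ BCA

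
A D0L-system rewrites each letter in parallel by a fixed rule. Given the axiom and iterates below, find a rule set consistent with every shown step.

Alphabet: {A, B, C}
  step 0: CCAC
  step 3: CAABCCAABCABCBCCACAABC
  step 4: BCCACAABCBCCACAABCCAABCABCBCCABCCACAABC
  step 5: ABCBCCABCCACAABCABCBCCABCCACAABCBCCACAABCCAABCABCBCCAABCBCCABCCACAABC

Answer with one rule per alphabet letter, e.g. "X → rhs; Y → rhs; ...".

  step 4 ⇒ step 5: BCCACAABCBCCACAABCCAABCABCBCCABCCACAABC ⇒ A·BC·BC·CA·BC·CA·CA·A·BC·A·BC·BC·CA·BC·CA·CA·A·BC·BC·CA·CA·A·BC·CA·A·BC·A·BC·BC·CA·A·BC·BC·CA·BC·CA·CA·A·BC
    A ↦ CA
    B ↦ A
    C ↦ BC

A->CA, B->A, C->BC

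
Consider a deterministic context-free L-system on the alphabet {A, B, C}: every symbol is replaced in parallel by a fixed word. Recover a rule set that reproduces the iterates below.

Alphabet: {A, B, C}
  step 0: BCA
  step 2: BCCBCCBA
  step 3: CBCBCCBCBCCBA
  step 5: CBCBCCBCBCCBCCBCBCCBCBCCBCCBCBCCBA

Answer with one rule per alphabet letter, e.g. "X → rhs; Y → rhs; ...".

A->BA, B->C, C->BC

  step 2 ⇒ step 3: BCCBCCBA ⇒ C·BC·BC·C·BC·BC·C·BA
    A ↦ BA
    B ↦ C
    C ↦ BC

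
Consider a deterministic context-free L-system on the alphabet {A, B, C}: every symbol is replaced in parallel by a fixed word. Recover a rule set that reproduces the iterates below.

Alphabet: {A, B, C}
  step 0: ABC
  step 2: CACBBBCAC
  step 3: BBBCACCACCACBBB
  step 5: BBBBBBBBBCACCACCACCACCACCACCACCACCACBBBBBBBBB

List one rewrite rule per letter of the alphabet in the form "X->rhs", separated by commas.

  step 2 ⇒ step 3: CACBBBCAC ⇒ B·B·B·CAC·CAC·CAC·B·B·B
    A ↦ B
    B ↦ CAC
    C ↦ B

A->B, B->CAC, C->B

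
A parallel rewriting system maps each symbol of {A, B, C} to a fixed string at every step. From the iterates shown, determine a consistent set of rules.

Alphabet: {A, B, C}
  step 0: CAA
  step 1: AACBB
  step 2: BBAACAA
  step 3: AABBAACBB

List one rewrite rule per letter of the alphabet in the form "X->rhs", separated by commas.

A->B, B->A, C->AAC

  step 2 ⇒ step 3: BBAACAA ⇒ A·A·B·B·AAC·B·B
    A ↦ B
    B ↦ A
    C ↦ AAC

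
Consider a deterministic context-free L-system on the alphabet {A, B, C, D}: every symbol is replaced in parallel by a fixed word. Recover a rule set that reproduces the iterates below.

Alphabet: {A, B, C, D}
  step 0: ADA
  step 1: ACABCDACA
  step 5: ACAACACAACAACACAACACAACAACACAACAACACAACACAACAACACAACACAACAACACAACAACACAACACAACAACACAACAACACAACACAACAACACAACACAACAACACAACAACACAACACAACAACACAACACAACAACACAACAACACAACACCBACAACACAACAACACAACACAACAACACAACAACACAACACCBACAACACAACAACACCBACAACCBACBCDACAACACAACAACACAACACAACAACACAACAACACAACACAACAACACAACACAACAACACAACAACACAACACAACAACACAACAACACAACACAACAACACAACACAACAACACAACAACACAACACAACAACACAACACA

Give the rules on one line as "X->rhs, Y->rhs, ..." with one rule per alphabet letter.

A->ACA, B->CB, C->AC, D->BCD

  step 0 ⇒ step 1: ADA ⇒ ACA·BCD·ACA
    A ↦ ACA
    D ↦ BCD
    B ↦ CB  (constrained at step 1)
    C ↦ AC  (constrained at step 1)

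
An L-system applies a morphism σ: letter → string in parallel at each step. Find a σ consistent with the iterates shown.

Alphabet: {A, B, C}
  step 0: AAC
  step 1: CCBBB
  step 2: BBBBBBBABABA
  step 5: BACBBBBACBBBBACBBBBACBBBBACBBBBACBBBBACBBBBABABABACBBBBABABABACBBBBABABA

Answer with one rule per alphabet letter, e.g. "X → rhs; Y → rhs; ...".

A->C, B->BA, C->BBB

  step 1 ⇒ step 2: CCBBB ⇒ BBB·BBB·BA·BA·BA
    B ↦ BA
    C ↦ BBB
  step 0 ⇒ step 1: AAC ⇒ C·C·BBB
    A ↦ C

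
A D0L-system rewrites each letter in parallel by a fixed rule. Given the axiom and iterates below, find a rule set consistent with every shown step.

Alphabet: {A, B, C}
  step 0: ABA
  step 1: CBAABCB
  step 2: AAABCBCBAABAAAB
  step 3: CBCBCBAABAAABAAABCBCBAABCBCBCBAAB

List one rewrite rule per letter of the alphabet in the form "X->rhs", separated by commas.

A->CB, B->AAB, C->A

  step 2 ⇒ step 3: AAABCBCBAABAAAB ⇒ CB·CB·CB·AAB·A·AAB·A·AAB·CB·CB·AAB·CB·CB·CB·AAB
    A ↦ CB
    B ↦ AAB
    C ↦ A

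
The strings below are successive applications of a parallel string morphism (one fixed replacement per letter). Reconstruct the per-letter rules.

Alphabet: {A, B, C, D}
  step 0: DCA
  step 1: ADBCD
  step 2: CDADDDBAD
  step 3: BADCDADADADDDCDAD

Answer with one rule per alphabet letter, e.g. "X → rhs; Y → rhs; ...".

  step 2 ⇒ step 3: CDADDDBAD ⇒ B·AD·CD·AD·AD·AD·DD·CD·AD
    A ↦ CD
    B ↦ DD
    C ↦ B
    D ↦ AD

A->CD, B->DD, C->B, D->AD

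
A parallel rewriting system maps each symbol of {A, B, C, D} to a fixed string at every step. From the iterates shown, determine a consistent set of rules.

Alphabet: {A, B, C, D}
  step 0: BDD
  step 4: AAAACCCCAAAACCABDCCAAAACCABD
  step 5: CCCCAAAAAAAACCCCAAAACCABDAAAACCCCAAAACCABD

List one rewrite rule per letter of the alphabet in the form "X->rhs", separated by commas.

  step 4 ⇒ step 5: AAAACCCCAAAACCABDCCAAAACCABD ⇒ C·C·C·C·AA·AA·AA·AA·C·C·C·C·AA·AA·C·CA·BD·AA·AA·C·C·C·C·AA·AA·C·CA·BD
    A ↦ C
    B ↦ CA
    C ↦ AA
    D ↦ BD

A->C, B->CA, C->AA, D->BD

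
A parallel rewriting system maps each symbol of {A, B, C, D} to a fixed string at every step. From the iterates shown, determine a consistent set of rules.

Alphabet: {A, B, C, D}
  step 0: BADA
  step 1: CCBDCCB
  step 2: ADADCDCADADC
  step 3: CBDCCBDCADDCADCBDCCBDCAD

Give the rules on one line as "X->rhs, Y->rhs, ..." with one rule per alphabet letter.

A->CB, B->C, C->AD, D->DC

  step 2 ⇒ step 3: ADADCDCADADC ⇒ CB·DC·CB·DC·AD·DC·AD·CB·DC·CB·DC·AD
    A ↦ CB
    C ↦ AD
    D ↦ DC
  step 0 ⇒ step 1: BADA ⇒ C·CB·DC·CB
    B ↦ C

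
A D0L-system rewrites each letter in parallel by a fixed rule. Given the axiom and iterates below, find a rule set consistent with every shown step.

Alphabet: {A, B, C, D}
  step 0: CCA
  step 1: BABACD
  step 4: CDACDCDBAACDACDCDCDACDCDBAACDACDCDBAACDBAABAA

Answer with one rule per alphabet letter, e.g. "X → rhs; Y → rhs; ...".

  step 0 ⇒ step 1: CCA ⇒ BA·BA·CD
    A ↦ CD
    C ↦ BA
    B ↦ CDA  (constrained at step 1)
    D ↦ A  (constrained at step 1)

A->CD, B->CDA, C->BA, D->A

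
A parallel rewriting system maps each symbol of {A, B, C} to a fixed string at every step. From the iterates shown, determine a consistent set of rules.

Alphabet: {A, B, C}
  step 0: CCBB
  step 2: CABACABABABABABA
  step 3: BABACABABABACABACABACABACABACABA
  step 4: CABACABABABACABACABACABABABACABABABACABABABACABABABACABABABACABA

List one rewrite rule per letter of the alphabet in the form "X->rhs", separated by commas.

  step 3 ⇒ step 4: BABACABABABACABACABACABACABACABA ⇒ CA·BA·CA·BA·BA·BA·CA·BA·CA·BA·CA·BA·BA·BA·CA·BA·BA·BA·CA·BA·BA·BA·CA·BA·BA·BA·CA·BA·BA·BA·CA·BA
    A ↦ BA
    B ↦ CA
    C ↦ BA

A->BA, B->CA, C->BA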